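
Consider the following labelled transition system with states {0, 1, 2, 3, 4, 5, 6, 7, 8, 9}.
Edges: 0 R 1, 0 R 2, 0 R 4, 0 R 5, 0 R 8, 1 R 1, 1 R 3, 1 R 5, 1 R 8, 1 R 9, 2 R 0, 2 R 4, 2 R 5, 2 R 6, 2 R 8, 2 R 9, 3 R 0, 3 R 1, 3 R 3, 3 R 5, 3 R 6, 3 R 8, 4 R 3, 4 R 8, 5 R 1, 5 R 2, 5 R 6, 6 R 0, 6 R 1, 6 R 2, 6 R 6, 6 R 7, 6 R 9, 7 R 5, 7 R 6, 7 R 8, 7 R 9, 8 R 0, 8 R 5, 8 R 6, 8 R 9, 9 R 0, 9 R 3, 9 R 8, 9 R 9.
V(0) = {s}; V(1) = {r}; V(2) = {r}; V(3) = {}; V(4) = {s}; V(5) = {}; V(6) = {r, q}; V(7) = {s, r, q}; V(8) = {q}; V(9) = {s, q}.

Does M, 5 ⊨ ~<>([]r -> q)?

No

At 5: <>([]r -> q) is true, so ~<>([]r -> q) is false.
  At 5: <>([]r -> q) requires []r -> q at some successor in {1, 2, 6}.
    []r -> q holds at 1, so <>([]r -> q) is true at 5.
      At 1: []r is false, q is false, so []r -> q is true.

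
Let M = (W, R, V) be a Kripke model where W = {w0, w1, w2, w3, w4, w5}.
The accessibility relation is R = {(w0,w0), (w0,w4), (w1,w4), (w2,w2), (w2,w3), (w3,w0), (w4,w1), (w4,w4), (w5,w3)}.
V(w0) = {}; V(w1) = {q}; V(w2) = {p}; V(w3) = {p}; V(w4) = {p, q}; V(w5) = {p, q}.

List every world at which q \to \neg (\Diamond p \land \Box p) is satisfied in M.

w0, w2, w3, w4

Let φ = q \to \neg (\Diamond p \land \Box p). Evaluate φ at each world:
  w0 (successors {w0, w4}): φ is true.
  w1 (successors {w4}): φ is false.
  w2 (successors {w2, w3}): φ is true.
  w3 (successors {w0}): φ is true.
  w4 (successors {w1, w4}): φ is true.
  w5 (successors {w3}): φ is false.
For instance, at w3:
  At w3: q is false, \neg (\Diamond p \land \Box p) is true, so q \to \neg (\Diamond p \land \Box p) is true.
    At w3: \Diamond p \land \Box p is false, so \neg (\Diamond p \land \Box p) is true.
      At w3: \Diamond p is false, \Box p is false, so \Diamond p \land \Box p is false.
Satisfying worlds: {w0, w2, w3, w4}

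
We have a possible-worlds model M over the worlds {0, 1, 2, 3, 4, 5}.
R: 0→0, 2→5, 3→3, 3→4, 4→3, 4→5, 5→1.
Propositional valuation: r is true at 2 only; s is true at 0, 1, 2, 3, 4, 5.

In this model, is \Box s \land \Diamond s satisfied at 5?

At 5: \Box s is true, \Diamond s is true, so \Box s \land \Diamond s is true.
  At 5: \Box s requires s at every successor {1}.
    At 1: s is true.
  So \Box s is true at 5.
  At 5: \Diamond s requires s at some successor in {1}.
    s holds at 1, so \Diamond s is true at 5.

Yes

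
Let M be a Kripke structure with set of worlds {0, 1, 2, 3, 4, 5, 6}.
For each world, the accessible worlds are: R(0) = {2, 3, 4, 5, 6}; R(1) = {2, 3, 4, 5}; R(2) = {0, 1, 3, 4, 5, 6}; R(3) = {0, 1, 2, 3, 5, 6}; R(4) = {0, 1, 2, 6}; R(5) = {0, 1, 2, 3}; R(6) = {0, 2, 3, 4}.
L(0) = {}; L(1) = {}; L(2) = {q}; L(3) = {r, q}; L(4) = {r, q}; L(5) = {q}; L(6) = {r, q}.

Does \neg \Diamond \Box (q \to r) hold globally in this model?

Yes

Let φ = \neg \Diamond \Box (q \to r). Evaluate φ at each world:
  0 (successors {2, 3, 4, 5, 6}): φ is true.
  1 (successors {2, 3, 4, 5}): φ is true.
  2 (successors {0, 1, 3, 4, 5, 6}): φ is true.
  3 (successors {0, 1, 2, 3, 5, 6}): φ is true.
  4 (successors {0, 1, 2, 6}): φ is true.
  5 (successors {0, 1, 2, 3}): φ is true.
  6 (successors {0, 2, 3, 4}): φ is true.
For instance, at 5:
  At 5: \Diamond \Box (q \to r) is false, so \neg \Diamond \Box (q \to r) is true.
    At 5: \Diamond \Box (q \to r) requires \Box (q \to r) at some successor in {0, 1, 2, 3}.
      At 0: \Box (q \to r) is false.
      At 1: \Box (q \to r) is false.
      At 2: \Box (q \to r) is false.
      At 3: \Box (q \to r) is false.
    So \Diamond \Box (q \to r) is false at 5.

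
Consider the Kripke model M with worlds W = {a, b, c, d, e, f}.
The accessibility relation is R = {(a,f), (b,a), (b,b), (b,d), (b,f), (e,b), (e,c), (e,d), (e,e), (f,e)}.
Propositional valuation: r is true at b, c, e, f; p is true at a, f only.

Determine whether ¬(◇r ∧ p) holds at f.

At f: ◇r ∧ p is true, so ¬(◇r ∧ p) is false.
  At f: ◇r is true, p is true, so ◇r ∧ p is true.
    At f: ◇r requires r at some successor in {e}.
      r holds at e, so ◇r is true at f.

No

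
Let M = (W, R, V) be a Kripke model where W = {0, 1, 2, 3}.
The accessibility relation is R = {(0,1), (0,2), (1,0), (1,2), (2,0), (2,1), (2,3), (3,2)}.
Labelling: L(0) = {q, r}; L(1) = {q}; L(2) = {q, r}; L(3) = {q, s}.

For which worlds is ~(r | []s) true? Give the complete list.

1, 3

Let φ = ~(r | []s). Evaluate φ at each world:
  0 (successors {1, 2}): φ is false.
  1 (successors {0, 2}): φ is true.
  2 (successors {0, 1, 3}): φ is false.
  3 (successors {2}): φ is true.
For instance, at 0:
  At 0: r | []s is true, so ~(r | []s) is false.
    At 0: r is true, []s is false, so r | []s is true.
      At 0: []s requires s at every successor {1, 2}.
        s fails at 1, so []s is false at 0.
Satisfying worlds: {1, 3}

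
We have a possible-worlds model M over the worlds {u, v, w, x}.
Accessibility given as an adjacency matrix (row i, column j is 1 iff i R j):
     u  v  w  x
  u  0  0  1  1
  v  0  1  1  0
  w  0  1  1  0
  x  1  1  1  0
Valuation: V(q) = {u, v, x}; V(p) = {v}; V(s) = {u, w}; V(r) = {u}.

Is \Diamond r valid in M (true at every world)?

No

Let φ = \Diamond r. Evaluate φ at each world:
  u (successors {w, x}): φ is false.
  v (successors {v, w}): φ is false.
  w (successors {v, w}): φ is false.
  x (successors {u, v, w}): φ is true.
Detail at u (counterexample):
  At u: \Diamond r requires r at some successor in {w, x}.
    At w: r is false.
    At x: r is false.
  So \Diamond r is false at u.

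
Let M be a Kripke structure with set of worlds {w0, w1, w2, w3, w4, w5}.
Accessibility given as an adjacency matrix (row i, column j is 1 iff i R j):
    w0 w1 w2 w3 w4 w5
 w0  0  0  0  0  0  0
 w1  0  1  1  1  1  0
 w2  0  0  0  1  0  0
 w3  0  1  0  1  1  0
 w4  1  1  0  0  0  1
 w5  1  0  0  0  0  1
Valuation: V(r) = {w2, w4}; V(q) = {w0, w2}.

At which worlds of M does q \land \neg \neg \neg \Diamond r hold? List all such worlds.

w0, w2

Let φ = q \land \neg \neg \neg \Diamond r. Evaluate φ at each world:
  w0 (successors ∅): φ is true.
  w1 (successors {w1, w2, w3, w4}): φ is false.
  w2 (successors {w3}): φ is true.
  w3 (successors {w1, w3, w4}): φ is false.
  w4 (successors {w0, w1, w5}): φ is false.
  w5 (successors {w0, w5}): φ is false.
For instance, at w4:
  At w4: q is false, \neg \neg \neg \Diamond r is true, so q \land \neg \neg \neg \Diamond r is false.
    At w4: \neg \neg \Diamond r is false, so \neg \neg \neg \Diamond r is true.
      At w4: \neg \Diamond r is true, so \neg \neg \Diamond r is false.
Satisfying worlds: {w0, w2}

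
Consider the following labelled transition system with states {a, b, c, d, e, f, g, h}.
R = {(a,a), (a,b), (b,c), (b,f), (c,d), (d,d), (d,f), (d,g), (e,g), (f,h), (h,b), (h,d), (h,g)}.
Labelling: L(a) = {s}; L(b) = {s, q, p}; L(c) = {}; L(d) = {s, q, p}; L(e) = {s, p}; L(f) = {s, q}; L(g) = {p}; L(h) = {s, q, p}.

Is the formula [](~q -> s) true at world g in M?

At g: no accessible worlds, so [](~q -> s) holds vacuously.

Yes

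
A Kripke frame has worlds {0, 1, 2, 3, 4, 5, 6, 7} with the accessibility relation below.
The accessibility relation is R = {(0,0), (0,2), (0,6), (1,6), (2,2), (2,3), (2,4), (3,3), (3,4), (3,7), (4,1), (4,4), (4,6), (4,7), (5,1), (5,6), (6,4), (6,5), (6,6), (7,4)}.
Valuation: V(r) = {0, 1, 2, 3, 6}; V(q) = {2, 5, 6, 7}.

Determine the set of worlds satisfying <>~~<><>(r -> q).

0, 1, 2, 3, 4, 5, 6, 7

Let φ = <>~~<><>(r -> q). Evaluate φ at each world:
  0 (successors {0, 2, 6}): φ is true.
  1 (successors {6}): φ is true.
  2 (successors {2, 3, 4}): φ is true.
  3 (successors {3, 4, 7}): φ is true.
  4 (successors {1, 4, 6, 7}): φ is true.
  5 (successors {1, 6}): φ is true.
  6 (successors {4, 5, 6}): φ is true.
  7 (successors {4}): φ is true.
For instance, at 1:
  At 1: <>~~<><>(r -> q) requires ~~<><>(r -> q) at some successor in {6}.
    ~~<><>(r -> q) holds at 6, so <>~~<><>(r -> q) is true at 1.
      At 6: ~<><>(r -> q) is false, so ~~<><>(r -> q) is true.
Satisfying worlds: {0, 1, 2, 3, 4, 5, 6, 7}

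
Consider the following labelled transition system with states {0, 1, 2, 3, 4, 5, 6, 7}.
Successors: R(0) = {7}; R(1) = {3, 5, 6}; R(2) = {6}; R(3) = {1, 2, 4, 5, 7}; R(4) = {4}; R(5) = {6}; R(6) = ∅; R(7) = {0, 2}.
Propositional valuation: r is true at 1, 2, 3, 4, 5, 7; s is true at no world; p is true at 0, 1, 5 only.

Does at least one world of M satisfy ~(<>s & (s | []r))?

Yes

Recall that []ψ holds at a world iff ψ holds at every accessible world, and <>ψ holds iff ψ holds at some accessible world.
Let φ = ~(<>s & (s | []r)). Evaluate φ at each world:
  0 (successors {7}): φ is true.
  1 (successors {3, 5, 6}): φ is true.
  2 (successors {6}): φ is true.
  3 (successors {1, 2, 4, 5, 7}): φ is true.
  4 (successors {4}): φ is true.
  5 (successors {6}): φ is true.
  6 (successors ∅): φ is true.
  7 (successors {0, 2}): φ is true.
Detail at 0 (witness):
  At 0: <>s & (s | []r) is false, so ~(<>s & (s | []r)) is true.
    At 0: <>s is false, s | []r is true, so <>s & (s | []r) is false.
      At 0: <>s requires s at some successor in {7}.
        At 7: s is false.
      So <>s is false at 0.
      At 0: s is false, []r is true, so s | []r is true.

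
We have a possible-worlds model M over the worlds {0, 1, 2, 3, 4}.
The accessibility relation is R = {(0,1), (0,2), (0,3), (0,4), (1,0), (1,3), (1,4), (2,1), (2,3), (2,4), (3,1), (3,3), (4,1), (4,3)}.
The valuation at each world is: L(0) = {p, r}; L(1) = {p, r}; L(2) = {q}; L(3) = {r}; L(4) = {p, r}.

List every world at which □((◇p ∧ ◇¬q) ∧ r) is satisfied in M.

1, 2, 3, 4

Let φ = □((◇p ∧ ◇¬q) ∧ r). Evaluate φ at each world:
  0 (successors {1, 2, 3, 4}): φ is false.
  1 (successors {0, 3, 4}): φ is true.
  2 (successors {1, 3, 4}): φ is true.
  3 (successors {1, 3}): φ is true.
  4 (successors {1, 3}): φ is true.
For instance, at 0:
  At 0: □((◇p ∧ ◇¬q) ∧ r) requires (◇p ∧ ◇¬q) ∧ r at every successor {1, 2, 3, 4}.
    (◇p ∧ ◇¬q) ∧ r fails at 2, so □((◇p ∧ ◇¬q) ∧ r) is false at 0.
      At 2: ◇p ∧ ◇¬q is true, r is false, so (◇p ∧ ◇¬q) ∧ r is false.
Satisfying worlds: {1, 2, 3, 4}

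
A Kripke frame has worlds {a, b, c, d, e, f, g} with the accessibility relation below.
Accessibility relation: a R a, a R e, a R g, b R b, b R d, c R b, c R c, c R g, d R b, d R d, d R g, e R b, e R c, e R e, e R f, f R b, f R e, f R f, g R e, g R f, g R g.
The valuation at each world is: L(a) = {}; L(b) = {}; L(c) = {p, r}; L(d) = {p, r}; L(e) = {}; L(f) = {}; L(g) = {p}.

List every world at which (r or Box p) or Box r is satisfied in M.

c, d

Let φ = (r or Box p) or Box r. Evaluate φ at each world:
  a (successors {a, e, g}): φ is false.
  b (successors {b, d}): φ is false.
  c (successors {b, c, g}): φ is true.
  d (successors {b, d, g}): φ is true.
  e (successors {b, c, e, f}): φ is false.
  f (successors {b, e, f}): φ is false.
  g (successors {e, f, g}): φ is false.
For instance, at d:
  At d: r or Box p is true, Box r is false, so (r or Box p) or Box r is true.
    At d: r is true, Box p is false, so r or Box p is true.
      At d: Box p requires p at every successor {b, d, g}.
        p fails at b, so Box p is false at d.
    At d: Box r requires r at every successor {b, d, g}.
      r fails at b, so Box r is false at d.
Satisfying worlds: {c, d}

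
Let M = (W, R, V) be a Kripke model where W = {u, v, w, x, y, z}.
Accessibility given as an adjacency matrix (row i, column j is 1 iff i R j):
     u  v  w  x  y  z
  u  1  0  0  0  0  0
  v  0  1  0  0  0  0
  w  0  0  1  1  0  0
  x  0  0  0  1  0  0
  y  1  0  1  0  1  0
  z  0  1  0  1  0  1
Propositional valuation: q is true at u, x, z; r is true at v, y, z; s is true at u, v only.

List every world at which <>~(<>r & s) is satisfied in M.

u, w, x, y, z

Let φ = <>~(<>r & s). Evaluate φ at each world:
  u (successors {u}): φ is true.
  v (successors {v}): φ is false.
  w (successors {w, x}): φ is true.
  x (successors {x}): φ is true.
  y (successors {u, w, y}): φ is true.
  z (successors {v, x, z}): φ is true.
For instance, at u:
  At u: <>~(<>r & s) requires ~(<>r & s) at some successor in {u}.
    ~(<>r & s) holds at u, so <>~(<>r & s) is true at u.
      At u: <>r & s is false, so ~(<>r & s) is true.
Satisfying worlds: {u, w, x, y, z}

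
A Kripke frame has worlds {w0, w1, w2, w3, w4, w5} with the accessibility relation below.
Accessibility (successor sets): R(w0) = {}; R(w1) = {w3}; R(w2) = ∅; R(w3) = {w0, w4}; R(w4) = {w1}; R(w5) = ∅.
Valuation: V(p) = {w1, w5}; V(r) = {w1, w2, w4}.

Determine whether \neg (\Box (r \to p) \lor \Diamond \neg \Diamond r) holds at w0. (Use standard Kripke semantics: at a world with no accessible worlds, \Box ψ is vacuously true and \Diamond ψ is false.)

No

At w0: \Box (r \to p) \lor \Diamond \neg \Diamond r is true, so \neg (\Box (r \to p) \lor \Diamond \neg \Diamond r) is false.
  At w0: \Box (r \to p) is true, \Diamond \neg \Diamond r is false, so \Box (r \to p) \lor \Diamond \neg \Diamond r is true.
    At w0: no accessible worlds, so \Box (r \to p) holds vacuously.
    At w0: no accessible worlds, so \Diamond \neg \Diamond r is false.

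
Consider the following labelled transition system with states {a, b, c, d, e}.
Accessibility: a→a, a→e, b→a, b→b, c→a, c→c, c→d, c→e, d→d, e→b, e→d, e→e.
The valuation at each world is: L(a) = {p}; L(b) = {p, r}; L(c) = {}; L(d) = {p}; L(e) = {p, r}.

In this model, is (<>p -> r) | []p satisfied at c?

No

At c: <>p -> r is false, []p is false, so (<>p -> r) | []p is false.
  At c: <>p is true, r is false, so <>p -> r is false.
    At c: <>p requires p at some successor in {a, c, d, e}.
      p holds at a, so <>p is true at c.
  At c: []p requires p at every successor {a, c, d, e}.
    p fails at c, so []p is false at c.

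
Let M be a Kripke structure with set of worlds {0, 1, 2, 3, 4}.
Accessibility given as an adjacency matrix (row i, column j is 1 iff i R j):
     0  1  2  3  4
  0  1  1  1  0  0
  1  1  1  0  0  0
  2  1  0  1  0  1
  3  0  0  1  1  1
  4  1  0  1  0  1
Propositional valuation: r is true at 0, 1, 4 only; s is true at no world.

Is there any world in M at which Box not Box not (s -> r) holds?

Let φ = Box not Box not (s -> r). Evaluate φ at each world:
  0 (successors {0, 1, 2}): φ is true.
  1 (successors {0, 1}): φ is true.
  2 (successors {0, 2, 4}): φ is true.
  3 (successors {2, 3, 4}): φ is true.
  4 (successors {0, 2, 4}): φ is true.
Detail at 0 (witness):
  At 0: Box not Box not (s -> r) requires not Box not (s -> r) at every successor {0, 1, 2}.
      At 0: Box not (s -> r) is false, so not Box not (s -> r) is true.
      At 1: Box not (s -> r) is false, so not Box not (s -> r) is true.
      At 2: Box not (s -> r) is false, so not Box not (s -> r) is true.
  So Box not Box not (s -> r) is true at 0.

Yes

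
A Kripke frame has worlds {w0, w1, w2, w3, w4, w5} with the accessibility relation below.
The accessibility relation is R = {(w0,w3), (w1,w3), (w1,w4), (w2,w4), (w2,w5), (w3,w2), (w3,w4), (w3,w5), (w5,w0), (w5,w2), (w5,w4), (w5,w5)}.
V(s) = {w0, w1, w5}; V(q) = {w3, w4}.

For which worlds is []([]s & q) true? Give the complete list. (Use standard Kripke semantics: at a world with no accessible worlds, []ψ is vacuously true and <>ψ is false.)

Recall that []ψ holds at a world iff ψ holds at every accessible world, and <>ψ holds iff ψ holds at some accessible world.
Let φ = []([]s & q). Evaluate φ at each world:
  w0 (successors {w3}): φ is false.
  w1 (successors {w3, w4}): φ is false.
  w2 (successors {w4, w5}): φ is false.
  w3 (successors {w2, w4, w5}): φ is false.
  w4 (successors ∅): φ is true.
  w5 (successors {w0, w2, w4, w5}): φ is false.
For instance, at w5:
  At w5: []([]s & q) requires []s & q at every successor {w0, w2, w4, w5}.
    []s & q fails at w0, so []([]s & q) is false at w5.
      At w0: []s is false, q is false, so []s & q is false.
Satisfying worlds: {w4}

w4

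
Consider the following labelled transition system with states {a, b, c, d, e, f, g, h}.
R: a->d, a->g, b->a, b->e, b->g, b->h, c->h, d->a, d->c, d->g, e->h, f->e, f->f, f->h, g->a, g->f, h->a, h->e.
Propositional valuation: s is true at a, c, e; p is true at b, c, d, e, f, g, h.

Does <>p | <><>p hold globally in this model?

Let φ = <>p | <><>p. Evaluate φ at each world:
  a (successors {d, g}): φ is true.
  b (successors {a, e, g, h}): φ is true.
  c (successors {h}): φ is true.
  d (successors {a, c, g}): φ is true.
  e (successors {h}): φ is true.
  f (successors {e, f, h}): φ is true.
  g (successors {a, f}): φ is true.
  h (successors {a, e}): φ is true.
For instance, at a:
  At a: <>p is true, <><>p is true, so <>p | <><>p is true.
    At a: <>p requires p at some successor in {d, g}.
      p holds at d, so <>p is true at a.
    At a: <><>p requires <>p at some successor in {d, g}.
      <>p holds at d, so <><>p is true at a.

Yes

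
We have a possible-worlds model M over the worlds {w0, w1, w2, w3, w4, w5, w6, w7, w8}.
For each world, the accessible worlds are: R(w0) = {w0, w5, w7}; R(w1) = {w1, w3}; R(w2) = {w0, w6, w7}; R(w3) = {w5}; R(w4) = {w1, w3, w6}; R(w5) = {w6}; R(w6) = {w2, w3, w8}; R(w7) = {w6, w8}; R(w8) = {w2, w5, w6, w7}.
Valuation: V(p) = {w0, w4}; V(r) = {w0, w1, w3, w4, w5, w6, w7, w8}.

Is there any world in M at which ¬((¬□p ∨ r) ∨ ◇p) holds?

Recall that □ψ holds at a world iff ψ holds at every accessible world, and ◇ψ holds iff ψ holds at some accessible world.
Let φ = ¬((¬□p ∨ r) ∨ ◇p). Evaluate φ at each world:
  w0 (successors {w0, w5, w7}): φ is false.
  w1 (successors {w1, w3}): φ is false.
  w2 (successors {w0, w6, w7}): φ is false.
  w3 (successors {w5}): φ is false.
  w4 (successors {w1, w3, w6}): φ is false.
  w5 (successors {w6}): φ is false.
  w6 (successors {w2, w3, w8}): φ is false.
  w7 (successors {w6, w8}): φ is false.
  w8 (successors {w2, w5, w6, w7}): φ is false.
For instance, at w6:
  At w6: (¬□p ∨ r) ∨ ◇p is true, so ¬((¬□p ∨ r) ∨ ◇p) is false.
    At w6: ¬□p ∨ r is true, ◇p is false, so (¬□p ∨ r) ∨ ◇p is true.
      At w6: ¬□p is true, r is true, so ¬□p ∨ r is true.
      At w6: ◇p requires p at some successor in {w2, w3, w8}.
        At w2: p is false.
        At w3: p is false.
        At w8: p is false.
      So ◇p is false at w6.

No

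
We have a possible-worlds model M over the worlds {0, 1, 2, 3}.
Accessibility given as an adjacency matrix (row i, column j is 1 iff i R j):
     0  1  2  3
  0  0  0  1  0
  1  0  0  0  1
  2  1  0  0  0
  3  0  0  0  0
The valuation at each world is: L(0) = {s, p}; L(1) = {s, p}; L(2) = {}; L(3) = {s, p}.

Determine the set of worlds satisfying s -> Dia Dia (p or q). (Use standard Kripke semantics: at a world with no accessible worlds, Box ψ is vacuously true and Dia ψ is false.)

Recall that Dia ψ holds at a world iff ψ holds at some accessible world.
Let φ = s -> Dia Dia (p or q). Evaluate φ at each world:
  0 (successors {2}): φ is true.
  1 (successors {3}): φ is false.
  2 (successors {0}): φ is true.
  3 (successors ∅): φ is false.
For instance, at 2:
  At 2: s is false, Dia Dia (p or q) is false, so s -> Dia Dia (p or q) is true.
    At 2: Dia Dia (p or q) requires Dia (p or q) at some successor in {0}.
      At 0: Dia (p or q) is false.
    So Dia Dia (p or q) is false at 2.
Satisfying worlds: {0, 2}

0, 2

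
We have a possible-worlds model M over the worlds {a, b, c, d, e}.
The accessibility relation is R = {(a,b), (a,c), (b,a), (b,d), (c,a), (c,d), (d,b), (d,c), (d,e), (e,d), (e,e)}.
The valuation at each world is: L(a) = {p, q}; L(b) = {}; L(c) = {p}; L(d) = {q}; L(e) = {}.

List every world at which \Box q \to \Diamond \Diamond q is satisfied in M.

Let φ = \Box q \to \Diamond \Diamond q. Evaluate φ at each world:
  a (successors {b, c}): φ is true.
  b (successors {a, d}): φ is false.
  c (successors {a, d}): φ is false.
  d (successors {b, c, e}): φ is true.
  e (successors {d, e}): φ is true.
For instance, at d:
  At d: \Box q is false, \Diamond \Diamond q is true, so \Box q \to \Diamond \Diamond q is true.
    At d: \Box q requires q at every successor {b, c, e}.
      q fails at b, so \Box q is false at d.
    At d: \Diamond \Diamond q requires \Diamond q at some successor in {b, c, e}.
      \Diamond q holds at b, so \Diamond \Diamond q is true at d.
Satisfying worlds: {a, d, e}

a, d, e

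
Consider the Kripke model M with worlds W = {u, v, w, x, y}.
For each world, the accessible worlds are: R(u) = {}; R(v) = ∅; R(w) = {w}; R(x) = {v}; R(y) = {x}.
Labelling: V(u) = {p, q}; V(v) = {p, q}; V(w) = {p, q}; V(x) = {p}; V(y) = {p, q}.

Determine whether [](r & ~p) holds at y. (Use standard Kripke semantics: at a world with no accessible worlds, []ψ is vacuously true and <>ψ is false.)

Recall that []ψ holds at a world iff ψ holds at every accessible world, and <>ψ holds iff ψ holds at some accessible world.
At y: [](r & ~p) requires r & ~p at every successor {x}.
  r & ~p fails at x, so [](r & ~p) is false at y.

No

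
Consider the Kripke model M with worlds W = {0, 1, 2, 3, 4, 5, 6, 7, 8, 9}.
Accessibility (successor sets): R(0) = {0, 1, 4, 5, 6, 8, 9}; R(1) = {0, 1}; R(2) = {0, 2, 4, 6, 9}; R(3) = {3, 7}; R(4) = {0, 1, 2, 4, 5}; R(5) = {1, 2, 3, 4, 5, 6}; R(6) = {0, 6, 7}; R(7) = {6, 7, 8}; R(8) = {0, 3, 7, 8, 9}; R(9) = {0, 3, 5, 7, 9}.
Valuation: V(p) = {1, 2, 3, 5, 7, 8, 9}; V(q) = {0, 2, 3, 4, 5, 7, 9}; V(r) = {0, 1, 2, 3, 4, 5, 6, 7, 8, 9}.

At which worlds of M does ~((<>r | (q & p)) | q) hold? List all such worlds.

none

Let φ = ~((<>r | (q & p)) | q). Evaluate φ at each world:
  0 (successors {0, 1, 4, 5, 6, 8, 9}): φ is false.
  1 (successors {0, 1}): φ is false.
  2 (successors {0, 2, 4, 6, 9}): φ is false.
  3 (successors {3, 7}): φ is false.
  4 (successors {0, 1, 2, 4, 5}): φ is false.
  5 (successors {1, 2, 3, 4, 5, 6}): φ is false.
  6 (successors {0, 6, 7}): φ is false.
  7 (successors {6, 7, 8}): φ is false.
  8 (successors {0, 3, 7, 8, 9}): φ is false.
  9 (successors {0, 3, 5, 7, 9}): φ is false.
For instance, at 1:
  At 1: (<>r | (q & p)) | q is true, so ~((<>r | (q & p)) | q) is false.
    At 1: <>r | (q & p) is true, q is false, so (<>r | (q & p)) | q is true.
      At 1: <>r is true, q & p is false, so <>r | (q & p) is true.
Satisfying worlds: none.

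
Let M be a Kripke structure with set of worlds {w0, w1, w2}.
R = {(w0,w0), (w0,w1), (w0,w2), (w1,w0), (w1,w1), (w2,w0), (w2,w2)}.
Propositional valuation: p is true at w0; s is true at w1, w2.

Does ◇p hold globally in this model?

Let φ = ◇p. Evaluate φ at each world:
  w0 (successors {w0, w1, w2}): φ is true.
  w1 (successors {w0, w1}): φ is true.
  w2 (successors {w0, w2}): φ is true.
For instance, at w2:
  At w2: ◇p requires p at some successor in {w0, w2}.
    p holds at w0, so ◇p is true at w2.

Yes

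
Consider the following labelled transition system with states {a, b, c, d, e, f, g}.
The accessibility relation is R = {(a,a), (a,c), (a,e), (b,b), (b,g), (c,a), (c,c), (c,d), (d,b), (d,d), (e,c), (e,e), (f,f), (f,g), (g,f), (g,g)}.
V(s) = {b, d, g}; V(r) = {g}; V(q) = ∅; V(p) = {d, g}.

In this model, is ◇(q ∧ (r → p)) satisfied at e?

Recall that ◇ψ holds at a world iff ψ holds at some accessible world.
At e: ◇(q ∧ (r → p)) requires q ∧ (r → p) at some successor in {c, e}.
  At c: q ∧ (r → p) is false.
  At e: q ∧ (r → p) is false.
So ◇(q ∧ (r → p)) is false at e.

No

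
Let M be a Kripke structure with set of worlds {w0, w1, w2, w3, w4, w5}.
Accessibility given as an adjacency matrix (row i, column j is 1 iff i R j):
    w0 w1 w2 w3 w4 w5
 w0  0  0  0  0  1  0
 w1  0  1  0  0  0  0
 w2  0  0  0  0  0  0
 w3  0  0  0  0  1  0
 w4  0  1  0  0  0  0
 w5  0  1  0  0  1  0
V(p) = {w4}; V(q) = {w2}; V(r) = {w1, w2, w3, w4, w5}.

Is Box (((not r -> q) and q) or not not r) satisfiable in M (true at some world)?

Yes

Let φ = Box (((not r -> q) and q) or not not r). Evaluate φ at each world:
  w0 (successors {w4}): φ is true.
  w1 (successors {w1}): φ is true.
  w2 (successors ∅): φ is true.
  w3 (successors {w4}): φ is true.
  w4 (successors {w1}): φ is true.
  w5 (successors {w1, w4}): φ is true.
Detail at w0 (witness):
  At w0: Box (((not r -> q) and q) or not not r) requires ((not r -> q) and q) or not not r at every successor {w4}.
    At w4: ((not r -> q) and q) or not not r is true.
  So Box (((not r -> q) and q) or not not r) is true at w0.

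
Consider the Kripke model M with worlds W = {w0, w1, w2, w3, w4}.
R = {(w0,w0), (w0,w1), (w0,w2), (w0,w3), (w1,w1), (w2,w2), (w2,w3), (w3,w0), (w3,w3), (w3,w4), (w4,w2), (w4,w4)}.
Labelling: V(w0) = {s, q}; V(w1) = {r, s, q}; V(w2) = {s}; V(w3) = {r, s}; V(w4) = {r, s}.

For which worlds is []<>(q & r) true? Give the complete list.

Let φ = []<>(q & r). Evaluate φ at each world:
  w0 (successors {w0, w1, w2, w3}): φ is false.
  w1 (successors {w1}): φ is true.
  w2 (successors {w2, w3}): φ is false.
  w3 (successors {w0, w3, w4}): φ is false.
  w4 (successors {w2, w4}): φ is false.
For instance, at w1:
  At w1: []<>(q & r) requires <>(q & r) at every successor {w1}.
      At w1: <>(q & r) requires q & r at some successor in {w1}.
        q & r holds at w1, so <>(q & r) is true at w1.
  So []<>(q & r) is true at w1.
Satisfying worlds: {w1}

w1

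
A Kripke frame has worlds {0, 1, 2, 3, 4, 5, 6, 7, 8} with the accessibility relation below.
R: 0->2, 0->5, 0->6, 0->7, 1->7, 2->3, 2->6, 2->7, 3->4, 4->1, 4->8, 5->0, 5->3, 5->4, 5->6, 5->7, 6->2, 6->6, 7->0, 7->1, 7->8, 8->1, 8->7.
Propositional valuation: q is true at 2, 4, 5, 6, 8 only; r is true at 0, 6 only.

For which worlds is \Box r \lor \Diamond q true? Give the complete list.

Recall that \Box ψ holds at a world iff ψ holds at every accessible world, and \Diamond ψ holds iff ψ holds at some accessible world.
Let φ = \Box r \lor \Diamond q. Evaluate φ at each world:
  0 (successors {2, 5, 6, 7}): φ is true.
  1 (successors {7}): φ is false.
  2 (successors {3, 6, 7}): φ is true.
  3 (successors {4}): φ is true.
  4 (successors {1, 8}): φ is true.
  5 (successors {0, 3, 4, 6, 7}): φ is true.
  6 (successors {2, 6}): φ is true.
  7 (successors {0, 1, 8}): φ is true.
  8 (successors {1, 7}): φ is false.
For instance, at 7:
  At 7: \Box r is false, \Diamond q is true, so \Box r \lor \Diamond q is true.
    At 7: \Box r requires r at every successor {0, 1, 8}.
      r fails at 1, so \Box r is false at 7.
    At 7: \Diamond q requires q at some successor in {0, 1, 8}.
      q holds at 8, so \Diamond q is true at 7.
Satisfying worlds: {0, 2, 3, 4, 5, 6, 7}

0, 2, 3, 4, 5, 6, 7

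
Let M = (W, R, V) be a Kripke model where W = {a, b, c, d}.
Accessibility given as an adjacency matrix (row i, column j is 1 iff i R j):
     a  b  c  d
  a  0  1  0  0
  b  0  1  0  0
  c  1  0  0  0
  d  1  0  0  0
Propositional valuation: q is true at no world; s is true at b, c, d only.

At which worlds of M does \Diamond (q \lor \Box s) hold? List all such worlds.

a, b, c, d

Let φ = \Diamond (q \lor \Box s). Evaluate φ at each world:
  a (successors {b}): φ is true.
  b (successors {b}): φ is true.
  c (successors {a}): φ is true.
  d (successors {a}): φ is true.
For instance, at d:
  At d: \Diamond (q \lor \Box s) requires q \lor \Box s at some successor in {a}.
    q \lor \Box s holds at a, so \Diamond (q \lor \Box s) is true at d.
      At a: q is false, \Box s is true, so q \lor \Box s is true.
Satisfying worlds: {a, b, c, d}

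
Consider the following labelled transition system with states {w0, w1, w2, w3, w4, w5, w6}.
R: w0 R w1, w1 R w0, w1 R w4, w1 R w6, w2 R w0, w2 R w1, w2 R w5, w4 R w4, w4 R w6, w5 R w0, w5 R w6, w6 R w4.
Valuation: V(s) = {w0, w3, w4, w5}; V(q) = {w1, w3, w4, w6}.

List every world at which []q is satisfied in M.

w0, w3, w4, w6

Let φ = []q. Evaluate φ at each world:
  w0 (successors {w1}): φ is true.
  w1 (successors {w0, w4, w6}): φ is false.
  w2 (successors {w0, w1, w5}): φ is false.
  w3 (successors ∅): φ is true.
  w4 (successors {w4, w6}): φ is true.
  w5 (successors {w0, w6}): φ is false.
  w6 (successors {w4}): φ is true.
For instance, at w2:
  At w2: []q requires q at every successor {w0, w1, w5}.
    q fails at w0, so []q is false at w2.
Satisfying worlds: {w0, w3, w4, w6}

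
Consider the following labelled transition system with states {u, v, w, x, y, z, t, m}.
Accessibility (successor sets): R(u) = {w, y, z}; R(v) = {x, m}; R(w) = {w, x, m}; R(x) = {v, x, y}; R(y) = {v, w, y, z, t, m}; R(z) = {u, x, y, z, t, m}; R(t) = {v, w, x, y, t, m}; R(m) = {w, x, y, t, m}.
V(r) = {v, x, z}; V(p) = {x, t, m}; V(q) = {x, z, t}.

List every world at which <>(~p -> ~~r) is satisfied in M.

u, v, w, x, y, z, t, m

Let φ = <>(~p -> ~~r). Evaluate φ at each world:
  u (successors {w, y, z}): φ is true.
  v (successors {x, m}): φ is true.
  w (successors {w, x, m}): φ is true.
  x (successors {v, x, y}): φ is true.
  y (successors {v, w, y, z, t, m}): φ is true.
  z (successors {u, x, y, z, t, m}): φ is true.
  t (successors {v, w, x, y, t, m}): φ is true.
  m (successors {w, x, y, t, m}): φ is true.
For instance, at w:
  At w: <>(~p -> ~~r) requires ~p -> ~~r at some successor in {w, x, m}.
    ~p -> ~~r holds at x, so <>(~p -> ~~r) is true at w.
Satisfying worlds: {u, v, w, x, y, z, t, m}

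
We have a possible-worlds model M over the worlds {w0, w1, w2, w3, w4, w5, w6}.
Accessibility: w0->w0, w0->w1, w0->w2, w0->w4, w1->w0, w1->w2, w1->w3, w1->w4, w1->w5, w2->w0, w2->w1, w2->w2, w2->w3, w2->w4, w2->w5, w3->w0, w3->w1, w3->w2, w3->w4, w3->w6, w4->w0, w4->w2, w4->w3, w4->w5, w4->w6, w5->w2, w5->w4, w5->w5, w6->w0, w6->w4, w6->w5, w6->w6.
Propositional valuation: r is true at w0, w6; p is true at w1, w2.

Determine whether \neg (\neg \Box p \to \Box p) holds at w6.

At w6: \neg \Box p \to \Box p is false, so \neg (\neg \Box p \to \Box p) is true.
  At w6: \neg \Box p is true, \Box p is false, so \neg \Box p \to \Box p is false.
    At w6: \Box p is false, so \neg \Box p is true.
      At w6: \Box p requires p at every successor {w0, w4, w5, w6}.
        p fails at w0, so \Box p is false at w6.
    At w6: \Box p requires p at every successor {w0, w4, w5, w6}.
      p fails at w0, so \Box p is false at w6.

Yes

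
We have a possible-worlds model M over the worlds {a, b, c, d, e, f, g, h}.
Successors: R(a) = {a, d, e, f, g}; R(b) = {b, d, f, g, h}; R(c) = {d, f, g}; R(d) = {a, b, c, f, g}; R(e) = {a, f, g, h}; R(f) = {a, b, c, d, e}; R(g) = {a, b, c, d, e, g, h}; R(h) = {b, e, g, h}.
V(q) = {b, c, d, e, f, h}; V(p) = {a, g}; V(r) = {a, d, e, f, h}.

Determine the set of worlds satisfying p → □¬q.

b, c, d, e, f, h

Recall that □ψ holds at a world iff ψ holds at every accessible world, and ◇ψ holds iff ψ holds at some accessible world.
Let φ = p → □¬q. Evaluate φ at each world:
  a (successors {a, d, e, f, g}): φ is false.
  b (successors {b, d, f, g, h}): φ is true.
  c (successors {d, f, g}): φ is true.
  d (successors {a, b, c, f, g}): φ is true.
  e (successors {a, f, g, h}): φ is true.
  f (successors {a, b, c, d, e}): φ is true.
  g (successors {a, b, c, d, e, g, h}): φ is false.
  h (successors {b, e, g, h}): φ is true.
For instance, at g:
  At g: p is true, □¬q is false, so p → □¬q is false.
    At g: □¬q requires ¬q at every successor {a, b, c, d, e, g, h}.
      ¬q fails at b, so □¬q is false at g.
Satisfying worlds: {b, c, d, e, f, h}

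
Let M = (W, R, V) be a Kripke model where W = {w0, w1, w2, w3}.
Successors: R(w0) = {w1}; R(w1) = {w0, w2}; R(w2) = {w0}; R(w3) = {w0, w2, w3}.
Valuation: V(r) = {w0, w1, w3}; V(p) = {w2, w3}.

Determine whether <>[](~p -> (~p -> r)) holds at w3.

Yes

Recall that []ψ holds at a world iff ψ holds at every accessible world, and <>ψ holds iff ψ holds at some accessible world.
At w3: <>[](~p -> (~p -> r)) requires [](~p -> (~p -> r)) at some successor in {w0, w2, w3}.
  [](~p -> (~p -> r)) holds at w0, so <>[](~p -> (~p -> r)) is true at w3.
    At w0: [](~p -> (~p -> r)) requires ~p -> (~p -> r) at every successor {w1}.
      At w1: ~p -> (~p -> r) is true.
    So [](~p -> (~p -> r)) is true at w0.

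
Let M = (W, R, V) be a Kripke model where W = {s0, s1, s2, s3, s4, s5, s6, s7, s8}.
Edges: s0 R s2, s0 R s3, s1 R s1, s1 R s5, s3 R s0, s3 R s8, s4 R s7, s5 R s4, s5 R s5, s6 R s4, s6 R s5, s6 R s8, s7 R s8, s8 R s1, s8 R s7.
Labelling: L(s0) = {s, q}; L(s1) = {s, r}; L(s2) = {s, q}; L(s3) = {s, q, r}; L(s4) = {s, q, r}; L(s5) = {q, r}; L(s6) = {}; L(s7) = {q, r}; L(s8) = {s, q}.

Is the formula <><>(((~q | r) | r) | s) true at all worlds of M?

Let φ = <><>(((~q | r) | r) | s). Evaluate φ at each world:
  s0 (successors {s2, s3}): φ is true.
  s1 (successors {s1, s5}): φ is true.
  s2 (successors ∅): φ is false.
  s3 (successors {s0, s8}): φ is true.
  s4 (successors {s7}): φ is true.
  s5 (successors {s4, s5}): φ is true.
  s6 (successors {s4, s5, s8}): φ is true.
  s7 (successors {s8}): φ is true.
  s8 (successors {s1, s7}): φ is true.
Detail at s2 (counterexample):
  At s2: no accessible worlds, so <><>(((~q | r) | r) | s) is false.

No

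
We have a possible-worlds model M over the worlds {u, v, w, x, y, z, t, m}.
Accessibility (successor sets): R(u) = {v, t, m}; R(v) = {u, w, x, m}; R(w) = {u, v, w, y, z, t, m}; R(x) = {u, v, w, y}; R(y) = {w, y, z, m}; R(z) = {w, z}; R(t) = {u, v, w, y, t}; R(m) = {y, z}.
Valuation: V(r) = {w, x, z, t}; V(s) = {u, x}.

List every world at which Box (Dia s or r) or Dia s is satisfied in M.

v, w, x, z, t

Recall that Box ψ holds at a world iff ψ holds at every accessible world, and Dia ψ holds iff ψ holds at some accessible world.
Let φ = Box (Dia s or r) or Dia s. Evaluate φ at each world:
  u (successors {v, t, m}): φ is false.
  v (successors {u, w, x, m}): φ is true.
  w (successors {u, v, w, y, z, t, m}): φ is true.
  x (successors {u, v, w, y}): φ is true.
  y (successors {w, y, z, m}): φ is false.
  z (successors {w, z}): φ is true.
  t (successors {u, v, w, y, t}): φ is true.
  m (successors {y, z}): φ is false.
For instance, at z:
  At z: Box (Dia s or r) is true, Dia s is false, so Box (Dia s or r) or Dia s is true.
    At z: Box (Dia s or r) requires Dia s or r at every successor {w, z}.
      At w: Dia s or r is true.
      At z: Dia s or r is true.
    So Box (Dia s or r) is true at z.
    At z: Dia s requires s at some successor in {w, z}.
      At w: s is false.
      At z: s is false.
    So Dia s is false at z.
Satisfying worlds: {v, w, x, z, t}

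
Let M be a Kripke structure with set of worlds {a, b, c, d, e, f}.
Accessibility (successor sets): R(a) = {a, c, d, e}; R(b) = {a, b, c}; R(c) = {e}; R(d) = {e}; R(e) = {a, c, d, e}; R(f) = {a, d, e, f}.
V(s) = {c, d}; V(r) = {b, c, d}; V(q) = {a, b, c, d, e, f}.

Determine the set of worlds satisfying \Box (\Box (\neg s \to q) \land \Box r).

none

Recall that \Box ψ holds at a world iff ψ holds at every accessible world, and \Diamond ψ holds iff ψ holds at some accessible world.
Let φ = \Box (\Box (\neg s \to q) \land \Box r). Evaluate φ at each world:
  a (successors {a, c, d, e}): φ is false.
  b (successors {a, b, c}): φ is false.
  c (successors {e}): φ is false.
  d (successors {e}): φ is false.
  e (successors {a, c, d, e}): φ is false.
  f (successors {a, d, e, f}): φ is false.
For instance, at e:
  At e: \Box (\Box (\neg s \to q) \land \Box r) requires \Box (\neg s \to q) \land \Box r at every successor {a, c, d, e}.
    \Box (\neg s \to q) \land \Box r fails at a, so \Box (\Box (\neg s \to q) \land \Box r) is false at e.
      At a: \Box (\neg s \to q) is true, \Box r is false, so \Box (\neg s \to q) \land \Box r is false.
Satisfying worlds: none.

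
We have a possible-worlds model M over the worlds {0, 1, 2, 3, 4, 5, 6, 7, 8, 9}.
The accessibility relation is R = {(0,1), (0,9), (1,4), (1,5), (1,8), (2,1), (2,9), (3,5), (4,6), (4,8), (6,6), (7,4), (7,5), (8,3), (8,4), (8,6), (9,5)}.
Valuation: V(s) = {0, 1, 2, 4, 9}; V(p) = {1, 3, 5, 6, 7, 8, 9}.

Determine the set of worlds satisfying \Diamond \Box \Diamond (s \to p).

1, 3, 4, 6, 7, 8, 9

Let φ = \Diamond \Box \Diamond (s \to p). Evaluate φ at each world:
  0 (successors {1, 9}): φ is false.
  1 (successors {4, 5, 8}): φ is true.
  2 (successors {1, 9}): φ is false.
  3 (successors {5}): φ is true.
  4 (successors {6, 8}): φ is true.
  5 (successors ∅): φ is false.
  6 (successors {6}): φ is true.
  7 (successors {4, 5}): φ is true.
  8 (successors {3, 4, 6}): φ is true.
  9 (successors {5}): φ is true.
For instance, at 1:
  At 1: \Diamond \Box \Diamond (s \to p) requires \Box \Diamond (s \to p) at some successor in {4, 5, 8}.
    \Box \Diamond (s \to p) holds at 4, so \Diamond \Box \Diamond (s \to p) is true at 1.
      At 4: \Box \Diamond (s \to p) requires \Diamond (s \to p) at every successor {6, 8}.
        At 6: \Diamond (s \to p) is true.
        At 8: \Diamond (s \to p) is true.
      So \Box \Diamond (s \to p) is true at 4.
Satisfying worlds: {1, 3, 4, 6, 7, 8, 9}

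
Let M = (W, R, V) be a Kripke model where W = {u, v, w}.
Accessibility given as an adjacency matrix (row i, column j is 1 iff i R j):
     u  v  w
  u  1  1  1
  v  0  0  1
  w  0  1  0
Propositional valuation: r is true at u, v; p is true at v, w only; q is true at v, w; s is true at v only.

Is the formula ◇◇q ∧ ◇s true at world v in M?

At v: ◇◇q is true, ◇s is false, so ◇◇q ∧ ◇s is false.
  At v: ◇◇q requires ◇q at some successor in {w}.
    ◇q holds at w, so ◇◇q is true at v.
      At w: ◇q requires q at some successor in {v}.
        q holds at v, so ◇q is true at w.
  At v: ◇s requires s at some successor in {w}.
    At w: s is false.
  So ◇s is false at v.

No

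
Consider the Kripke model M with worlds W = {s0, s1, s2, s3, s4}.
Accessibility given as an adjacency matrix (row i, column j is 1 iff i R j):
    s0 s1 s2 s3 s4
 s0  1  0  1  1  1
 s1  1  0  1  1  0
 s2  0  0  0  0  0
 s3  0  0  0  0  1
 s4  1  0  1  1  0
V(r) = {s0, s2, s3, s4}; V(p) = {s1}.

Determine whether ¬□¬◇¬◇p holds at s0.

At s0: □¬◇¬◇p is false, so ¬□¬◇¬◇p is true.
  At s0: □¬◇¬◇p requires ¬◇¬◇p at every successor {s0, s2, s3, s4}.
    ¬◇¬◇p fails at s0, so □¬◇¬◇p is false at s0.
      At s0: ◇¬◇p is true, so ¬◇¬◇p is false.

Yes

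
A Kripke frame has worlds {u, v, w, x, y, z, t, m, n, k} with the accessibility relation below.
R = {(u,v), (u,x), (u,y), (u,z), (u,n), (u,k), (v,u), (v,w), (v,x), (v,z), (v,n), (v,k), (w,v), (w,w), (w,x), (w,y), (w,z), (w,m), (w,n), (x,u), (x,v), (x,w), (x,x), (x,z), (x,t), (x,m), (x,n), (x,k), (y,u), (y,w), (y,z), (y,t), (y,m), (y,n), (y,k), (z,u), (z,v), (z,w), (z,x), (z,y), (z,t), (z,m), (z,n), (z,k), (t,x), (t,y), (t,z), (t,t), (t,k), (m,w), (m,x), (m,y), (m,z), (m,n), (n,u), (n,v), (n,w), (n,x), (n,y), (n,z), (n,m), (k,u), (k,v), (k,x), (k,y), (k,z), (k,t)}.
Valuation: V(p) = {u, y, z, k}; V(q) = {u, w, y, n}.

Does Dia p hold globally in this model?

Yes

Let φ = Dia p. Evaluate φ at each world:
  u (successors {v, x, y, z, n, k}): φ is true.
  v (successors {u, w, x, z, n, k}): φ is true.
  w (successors {v, w, x, y, z, m, n}): φ is true.
  x (successors {u, v, w, x, z, t, m, n, k}): φ is true.
  y (successors {u, w, z, t, m, n, k}): φ is true.
  z (successors {u, v, w, x, y, t, m, n, k}): φ is true.
  t (successors {x, y, z, t, k}): φ is true.
  m (successors {w, x, y, z, n}): φ is true.
  n (successors {u, v, w, x, y, z, m}): φ is true.
  k (successors {u, v, x, y, z, t}): φ is true.
For instance, at v:
  At v: Dia p requires p at some successor in {u, w, x, z, n, k}.
    p holds at u, so Dia p is true at v.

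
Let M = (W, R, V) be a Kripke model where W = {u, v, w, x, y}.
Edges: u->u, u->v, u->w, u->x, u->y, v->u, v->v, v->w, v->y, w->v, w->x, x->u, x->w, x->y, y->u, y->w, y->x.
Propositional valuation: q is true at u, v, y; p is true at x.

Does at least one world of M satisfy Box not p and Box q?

No

Let φ = Box not p and Box q. Evaluate φ at each world:
  u (successors {u, v, w, x, y}): φ is false.
  v (successors {u, v, w, y}): φ is false.
  w (successors {v, x}): φ is false.
  x (successors {u, w, y}): φ is false.
  y (successors {u, w, x}): φ is false.
For instance, at w:
  At w: Box not p is false, Box q is false, so Box not p and Box q is false.
    At w: Box not p requires not p at every successor {v, x}.
      not p fails at x, so Box not p is false at w.
    At w: Box q requires q at every successor {v, x}.
      q fails at x, so Box q is false at w.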